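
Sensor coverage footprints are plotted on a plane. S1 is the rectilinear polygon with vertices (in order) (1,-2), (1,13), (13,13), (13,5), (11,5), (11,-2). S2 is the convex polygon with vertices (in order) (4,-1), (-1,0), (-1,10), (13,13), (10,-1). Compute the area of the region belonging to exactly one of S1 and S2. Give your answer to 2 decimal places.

56.54

|S1| = 166, |S2| = 151.5, |S1∩S2| = 130.481.
|S1 △ S2| = |S1| + |S2| − 2·|S1∩S2| = 166 + 151.5 − 260.9619 = 56.54.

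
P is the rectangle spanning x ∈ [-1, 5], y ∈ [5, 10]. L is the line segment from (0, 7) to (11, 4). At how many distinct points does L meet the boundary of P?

1

The segment meets the boundary at (5,5.636).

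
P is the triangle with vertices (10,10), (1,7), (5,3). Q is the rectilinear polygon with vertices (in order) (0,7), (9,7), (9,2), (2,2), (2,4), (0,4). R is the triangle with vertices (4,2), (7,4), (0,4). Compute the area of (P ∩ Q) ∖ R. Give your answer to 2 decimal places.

12.86

|P ∩ Q| = 13.7143.
|(P ∩ Q) ∩ R| = 0.8571.
|(P ∩ Q) ∖ R| = 13.7143 − 0.8571 = 12.86.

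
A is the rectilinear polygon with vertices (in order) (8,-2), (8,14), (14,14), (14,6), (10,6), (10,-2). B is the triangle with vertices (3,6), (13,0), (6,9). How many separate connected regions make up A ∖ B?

2

A ∖ B splits into 2 disjoint pieces (area 8.8, area 49.7143).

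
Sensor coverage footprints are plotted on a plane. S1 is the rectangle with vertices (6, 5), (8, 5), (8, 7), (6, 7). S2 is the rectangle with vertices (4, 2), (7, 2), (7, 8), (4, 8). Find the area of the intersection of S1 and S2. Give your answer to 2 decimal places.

2.00

|S1∩S2|: x∈[6,7], y∈[5,7] → 1·2 = 2.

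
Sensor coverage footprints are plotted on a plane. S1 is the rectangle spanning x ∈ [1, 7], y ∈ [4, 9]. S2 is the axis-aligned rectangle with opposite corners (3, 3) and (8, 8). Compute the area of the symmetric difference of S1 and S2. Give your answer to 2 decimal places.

23.00

|S1∩S2|: x∈[3,7], y∈[4,8] → 4·4 = 16.
|S1 △ S2| = |S1| + |S2| − 2·|S1∩S2| = 30 + 25 − 32 = 23.00.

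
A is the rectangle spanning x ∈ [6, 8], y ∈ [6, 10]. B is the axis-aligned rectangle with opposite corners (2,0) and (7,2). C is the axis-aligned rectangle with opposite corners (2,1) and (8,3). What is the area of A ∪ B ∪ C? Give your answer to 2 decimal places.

By inclusion–exclusion:
Individual areas: |A| = 8, |B| = 10, |C| = 12.
|A∩B| = 0 (no overlap).
|A∩C| = 0 (no overlap).
|B∩C|: x∈[2,7], y∈[1,2] → 5·1 = 5.
|A∩B∩C| = 0.
|A ∪ B ∪ C| = 30 − 5 + 0 = 25.00.

25.00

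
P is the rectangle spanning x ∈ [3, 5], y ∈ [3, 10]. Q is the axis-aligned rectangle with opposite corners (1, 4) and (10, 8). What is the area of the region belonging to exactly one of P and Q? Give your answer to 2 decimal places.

|P∩Q|: x∈[3,5], y∈[4,8] → 2·4 = 8.
|P △ Q| = |P| + |Q| − 2·|P∩Q| = 14 + 36 − 16 = 34.00.

34.00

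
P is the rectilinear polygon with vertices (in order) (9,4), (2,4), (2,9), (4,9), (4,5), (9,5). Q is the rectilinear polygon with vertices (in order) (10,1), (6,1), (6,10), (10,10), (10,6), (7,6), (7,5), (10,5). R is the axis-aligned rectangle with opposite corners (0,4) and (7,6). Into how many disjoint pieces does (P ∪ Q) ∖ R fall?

(P ∪ Q) ∖ R splits into 3 disjoint pieces (area 6, area 16, area 15).

3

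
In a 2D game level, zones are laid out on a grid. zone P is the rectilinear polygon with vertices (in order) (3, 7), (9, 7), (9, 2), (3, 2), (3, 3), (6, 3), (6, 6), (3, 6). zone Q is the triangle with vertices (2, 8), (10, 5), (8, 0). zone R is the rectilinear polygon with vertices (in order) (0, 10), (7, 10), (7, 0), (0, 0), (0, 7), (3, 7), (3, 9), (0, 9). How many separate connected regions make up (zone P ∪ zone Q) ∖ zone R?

(zone P ∪ zone Q) ∖ zone R splits into 2 disjoint pieces (area 13.5708, area 0.4375).

2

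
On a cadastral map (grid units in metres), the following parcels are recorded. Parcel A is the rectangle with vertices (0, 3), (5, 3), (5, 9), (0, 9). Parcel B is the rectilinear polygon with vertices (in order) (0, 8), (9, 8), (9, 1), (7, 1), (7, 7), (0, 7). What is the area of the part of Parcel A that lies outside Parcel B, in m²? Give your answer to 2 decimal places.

25.00

|Parcel A| = 30, |Parcel A∩Parcel B| = 5.
|Parcel A ∖ Parcel B| = |Parcel A| − |Parcel A∩Parcel B| = 30 − 5 = 25.00.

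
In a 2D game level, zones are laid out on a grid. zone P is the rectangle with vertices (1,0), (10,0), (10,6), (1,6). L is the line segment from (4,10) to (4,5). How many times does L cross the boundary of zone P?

The segment meets the boundary at (4,6).

1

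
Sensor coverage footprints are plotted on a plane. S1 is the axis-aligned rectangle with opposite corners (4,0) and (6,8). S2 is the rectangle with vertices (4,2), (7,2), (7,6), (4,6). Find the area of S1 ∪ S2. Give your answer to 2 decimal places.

20.00

By inclusion–exclusion:
Individual areas: |S1| = 16, |S2| = 12.
|S1∩S2|: x∈[4,6], y∈[2,6] → 2·4 = 8.
|S1 ∪ S2| = 28 − 8 = 20.00.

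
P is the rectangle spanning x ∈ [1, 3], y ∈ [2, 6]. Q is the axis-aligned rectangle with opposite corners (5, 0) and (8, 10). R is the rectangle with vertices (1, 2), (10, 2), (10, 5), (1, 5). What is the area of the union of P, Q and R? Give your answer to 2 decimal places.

By inclusion–exclusion:
Individual areas: |P| = 8, |Q| = 30, |R| = 27.
|P∩Q| = 0 (no overlap).
|P∩R|: x∈[1,3], y∈[2,5] → 2·3 = 6.
|Q∩R|: x∈[5,8], y∈[2,5] → 3·3 = 9.
|P∩Q∩R| = 0.
|P ∪ Q ∪ R| = 65 − 15 + 0 = 50.00.

50.00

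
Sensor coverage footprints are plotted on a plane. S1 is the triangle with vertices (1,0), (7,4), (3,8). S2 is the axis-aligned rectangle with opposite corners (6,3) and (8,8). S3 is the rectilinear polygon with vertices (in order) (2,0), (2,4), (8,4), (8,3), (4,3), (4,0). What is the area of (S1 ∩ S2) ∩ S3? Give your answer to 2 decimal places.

0.33

The region (S1 ∩ S2) ∩ S3 is the polygon with vertices (6,3.333), (6,4), (7,4).
By the shoelace formula its area is 0.33.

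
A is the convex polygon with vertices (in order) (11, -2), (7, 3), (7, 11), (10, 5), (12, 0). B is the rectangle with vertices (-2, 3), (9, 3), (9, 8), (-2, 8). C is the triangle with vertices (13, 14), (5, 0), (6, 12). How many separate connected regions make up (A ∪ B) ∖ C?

(A ∪ B) ∖ C splits into 2 disjoint pieces (area 20.5714, area 37.2917).

2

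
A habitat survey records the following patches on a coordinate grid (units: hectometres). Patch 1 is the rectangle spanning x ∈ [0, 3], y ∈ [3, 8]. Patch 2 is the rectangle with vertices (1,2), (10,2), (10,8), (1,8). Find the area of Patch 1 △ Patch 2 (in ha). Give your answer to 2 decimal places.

49.00

|Patch 1∩Patch 2|: x∈[1,3], y∈[3,8] → 2·5 = 10.
|Patch 1 △ Patch 2| = |Patch 1| + |Patch 2| − 2·|Patch 1∩Patch 2| = 15 + 54 − 20 = 49.00.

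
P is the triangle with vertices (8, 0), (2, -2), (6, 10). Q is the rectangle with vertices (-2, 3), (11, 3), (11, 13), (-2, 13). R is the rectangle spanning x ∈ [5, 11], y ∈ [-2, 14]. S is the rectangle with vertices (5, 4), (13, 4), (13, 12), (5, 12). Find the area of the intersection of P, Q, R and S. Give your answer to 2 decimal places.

8.10

The intersection is the polygon with vertices (5,7), (6,10), (7.2,4), (5,4).
By the shoelace formula its area is 8.10.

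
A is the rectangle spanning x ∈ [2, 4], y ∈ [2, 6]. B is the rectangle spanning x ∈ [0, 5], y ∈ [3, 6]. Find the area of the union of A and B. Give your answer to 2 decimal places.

By inclusion–exclusion:
Individual areas: |A| = 8, |B| = 15.
|A∩B|: x∈[2,4], y∈[3,6] → 2·3 = 6.
|A ∪ B| = 23 − 6 = 17.00.

17.00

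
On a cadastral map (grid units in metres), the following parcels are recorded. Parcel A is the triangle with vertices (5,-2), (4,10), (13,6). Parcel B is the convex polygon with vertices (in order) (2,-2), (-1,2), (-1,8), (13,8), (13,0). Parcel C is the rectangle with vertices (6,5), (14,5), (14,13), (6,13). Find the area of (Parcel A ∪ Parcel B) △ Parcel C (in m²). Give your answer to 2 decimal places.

|Parcel A ∪ Parcel B| = 127.5274.
|(Parcel A ∪ Parcel B) ∩ Parcel C| = 22.3889.
|(Parcel A ∪ Parcel B) △ Parcel C| = 127.5274 + 64 − 44.7778 = 146.75.

146.75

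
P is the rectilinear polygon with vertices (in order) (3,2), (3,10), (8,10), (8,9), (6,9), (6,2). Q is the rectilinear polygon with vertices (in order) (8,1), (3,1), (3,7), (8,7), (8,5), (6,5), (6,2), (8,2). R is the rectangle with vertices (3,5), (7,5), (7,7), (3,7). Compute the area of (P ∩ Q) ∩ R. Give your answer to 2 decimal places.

The region (P ∩ Q) ∩ R is the polygon with vertices (6,7), (6,5), (3,5), (3,7).
By the shoelace formula its area is 6.00.

6.00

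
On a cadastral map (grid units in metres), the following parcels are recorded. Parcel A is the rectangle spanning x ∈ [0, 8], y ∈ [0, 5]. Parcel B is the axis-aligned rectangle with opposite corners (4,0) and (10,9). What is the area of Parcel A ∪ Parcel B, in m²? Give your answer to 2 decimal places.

By inclusion–exclusion:
Individual areas: |Parcel A| = 40, |Parcel B| = 54.
|Parcel A∩Parcel B|: x∈[4,8], y∈[0,5] → 4·5 = 20.
|Parcel A ∪ Parcel B| = 94 − 20 = 74.00.

74.00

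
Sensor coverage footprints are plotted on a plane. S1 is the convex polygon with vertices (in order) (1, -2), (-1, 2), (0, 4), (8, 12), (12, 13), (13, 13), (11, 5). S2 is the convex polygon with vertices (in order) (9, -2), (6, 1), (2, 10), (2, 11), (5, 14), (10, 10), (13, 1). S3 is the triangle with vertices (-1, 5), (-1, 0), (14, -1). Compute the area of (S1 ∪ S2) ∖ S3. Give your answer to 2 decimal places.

|S1 ∪ S2| = 143.9896.
|(S1 ∪ S2) ∩ S3| = 29.5624.
|(S1 ∪ S2) ∖ S3| = 143.9896 − 29.5624 = 114.43.

114.43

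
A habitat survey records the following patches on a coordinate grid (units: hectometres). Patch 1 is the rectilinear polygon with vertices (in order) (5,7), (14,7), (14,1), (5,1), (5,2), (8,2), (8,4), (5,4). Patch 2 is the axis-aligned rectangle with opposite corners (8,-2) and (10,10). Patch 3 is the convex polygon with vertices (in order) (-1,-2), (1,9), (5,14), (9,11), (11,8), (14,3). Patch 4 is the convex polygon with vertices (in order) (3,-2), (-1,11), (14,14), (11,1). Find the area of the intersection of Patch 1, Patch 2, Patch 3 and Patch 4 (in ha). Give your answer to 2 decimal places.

11.33

The intersection is the polygon with vertices (8,1), (8,2), (8,4), (8,7), (10,7), (10,1.667).
By the shoelace formula its area is 11.33.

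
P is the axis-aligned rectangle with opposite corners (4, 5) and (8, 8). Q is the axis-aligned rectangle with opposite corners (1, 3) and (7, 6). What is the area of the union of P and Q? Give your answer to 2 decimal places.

27.00

By inclusion–exclusion:
Individual areas: |P| = 12, |Q| = 18.
|P∩Q|: x∈[4,7], y∈[5,6] → 3·1 = 3.
|P ∪ Q| = 30 − 3 = 27.00.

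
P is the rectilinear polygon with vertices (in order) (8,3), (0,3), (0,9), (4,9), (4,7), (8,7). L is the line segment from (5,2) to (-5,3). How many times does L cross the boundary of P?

0

The segment lies entirely outside P and never meets its boundary.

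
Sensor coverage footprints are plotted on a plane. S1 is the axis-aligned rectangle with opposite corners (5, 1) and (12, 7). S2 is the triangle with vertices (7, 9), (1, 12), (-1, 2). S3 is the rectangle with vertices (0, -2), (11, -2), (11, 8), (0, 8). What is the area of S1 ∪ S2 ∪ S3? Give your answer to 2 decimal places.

By inclusion–exclusion:
Individual areas: |S1| = 42, |S2| = 33, |S3| = 110.
|S1∩S2| = 0.
|S1∩S3|: x∈[5,11], y∈[1,7] → 6·6 = 36.
|S2∩S3| = 14.9089.
|S1∩S2∩S3| = 0.
|S1 ∪ S2 ∪ S3| = 185 − 50.9089 + 0 = 134.09.

134.09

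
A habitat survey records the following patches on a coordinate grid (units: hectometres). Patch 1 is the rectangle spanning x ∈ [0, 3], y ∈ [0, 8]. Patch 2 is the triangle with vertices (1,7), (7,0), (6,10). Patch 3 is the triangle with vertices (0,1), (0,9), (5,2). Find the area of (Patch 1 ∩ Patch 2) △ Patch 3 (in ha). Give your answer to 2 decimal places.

22.21

|Patch 1 ∩ Patch 2| = 3.5.
|(Patch 1 ∩ Patch 2) ∩ Patch 3| = 0.6433.
|(Patch 1 ∩ Patch 2) △ Patch 3| = 3.5 + 20 − 1.2867 = 22.21.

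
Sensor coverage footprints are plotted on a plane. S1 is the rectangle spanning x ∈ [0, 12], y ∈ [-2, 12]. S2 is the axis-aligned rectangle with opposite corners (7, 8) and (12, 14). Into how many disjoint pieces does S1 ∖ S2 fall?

S1 ∖ S2 is a single connected region.

1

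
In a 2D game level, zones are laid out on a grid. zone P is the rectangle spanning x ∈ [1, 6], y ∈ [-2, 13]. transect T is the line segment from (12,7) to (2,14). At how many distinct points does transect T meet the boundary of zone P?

2

The segment meets the boundary at (3.429,13), (6,11.2).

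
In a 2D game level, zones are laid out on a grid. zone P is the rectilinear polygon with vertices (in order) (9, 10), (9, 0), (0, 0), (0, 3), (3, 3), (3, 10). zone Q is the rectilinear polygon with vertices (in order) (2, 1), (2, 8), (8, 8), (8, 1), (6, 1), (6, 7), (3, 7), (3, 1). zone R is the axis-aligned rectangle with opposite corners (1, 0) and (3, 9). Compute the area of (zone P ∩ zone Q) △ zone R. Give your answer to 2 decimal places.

33.00

|zone P ∩ zone Q| = 19.
|(zone P ∩ zone Q) ∩ zone R| = 2.
|(zone P ∩ zone Q) △ zone R| = 19 + 18 − 4 = 33.00.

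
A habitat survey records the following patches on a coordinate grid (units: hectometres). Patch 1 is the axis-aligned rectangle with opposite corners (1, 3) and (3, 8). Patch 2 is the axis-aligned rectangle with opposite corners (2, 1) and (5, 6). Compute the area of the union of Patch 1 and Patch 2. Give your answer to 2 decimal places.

22.00

By inclusion–exclusion:
Individual areas: |Patch 1| = 10, |Patch 2| = 15.
|Patch 1∩Patch 2|: x∈[2,3], y∈[3,6] → 1·3 = 3.
|Patch 1 ∪ Patch 2| = 25 − 3 = 22.00.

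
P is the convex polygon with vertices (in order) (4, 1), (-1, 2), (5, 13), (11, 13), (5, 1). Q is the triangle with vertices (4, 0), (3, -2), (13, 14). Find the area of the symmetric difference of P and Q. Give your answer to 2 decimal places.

73.73

|P| = 72.5, |Q| = 2, |P∩Q| = 0.3839.
|P △ Q| = |P| + |Q| − 2·|P∩Q| = 72.5 + 2 − 0.7679 = 73.73.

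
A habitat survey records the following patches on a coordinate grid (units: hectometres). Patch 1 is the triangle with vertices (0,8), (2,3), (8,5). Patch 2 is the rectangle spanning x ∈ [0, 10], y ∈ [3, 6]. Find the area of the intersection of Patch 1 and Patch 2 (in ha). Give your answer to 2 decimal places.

12.47

The intersection is the polygon with vertices (0.8,6), (5.333,6), (8,5), (2,3).
By the shoelace formula its area is 12.47.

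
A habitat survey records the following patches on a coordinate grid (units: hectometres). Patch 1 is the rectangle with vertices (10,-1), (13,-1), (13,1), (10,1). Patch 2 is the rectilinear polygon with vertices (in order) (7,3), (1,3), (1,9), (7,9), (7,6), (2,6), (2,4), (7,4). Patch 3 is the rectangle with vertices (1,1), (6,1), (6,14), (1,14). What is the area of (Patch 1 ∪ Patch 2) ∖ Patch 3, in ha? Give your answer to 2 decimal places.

10.00

|Patch 1 ∪ Patch 2| = 32.
|(Patch 1 ∪ Patch 2) ∩ Patch 3| = 22.
|(Patch 1 ∪ Patch 2) ∖ Patch 3| = 32 − 22 = 10.00.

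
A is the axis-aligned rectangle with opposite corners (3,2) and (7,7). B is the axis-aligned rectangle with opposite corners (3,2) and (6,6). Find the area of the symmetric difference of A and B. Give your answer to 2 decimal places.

|A∩B|: x∈[3,6], y∈[2,6] → 3·4 = 12.
|A △ B| = |A| + |B| − 2·|A∩B| = 20 + 12 − 24 = 8.00.

8.00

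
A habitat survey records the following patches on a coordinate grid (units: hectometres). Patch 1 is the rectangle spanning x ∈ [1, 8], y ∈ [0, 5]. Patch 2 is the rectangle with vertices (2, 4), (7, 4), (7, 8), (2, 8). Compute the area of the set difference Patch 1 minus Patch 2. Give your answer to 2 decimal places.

|Patch 1∩Patch 2|: x∈[2,7], y∈[4,5] → 5·1 = 5.
|Patch 1| = 35.
|Patch 1 ∖ Patch 2| = |Patch 1| − |Patch 1∩Patch 2| = 35 − 5 = 30.00.

30.00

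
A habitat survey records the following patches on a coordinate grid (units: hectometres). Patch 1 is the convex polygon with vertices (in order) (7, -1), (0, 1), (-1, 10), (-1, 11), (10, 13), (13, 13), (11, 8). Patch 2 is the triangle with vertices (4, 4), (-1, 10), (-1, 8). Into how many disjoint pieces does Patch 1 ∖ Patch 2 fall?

Patch 1 ∖ Patch 2 is a single connected region.

1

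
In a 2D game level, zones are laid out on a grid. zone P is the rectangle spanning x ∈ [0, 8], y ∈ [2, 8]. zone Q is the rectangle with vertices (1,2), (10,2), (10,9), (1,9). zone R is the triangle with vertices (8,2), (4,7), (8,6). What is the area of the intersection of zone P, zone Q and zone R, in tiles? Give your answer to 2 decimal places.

8.00

The intersection is the polygon with vertices (8,2), (4,7), (8,6).
By the shoelace formula its area is 8.00.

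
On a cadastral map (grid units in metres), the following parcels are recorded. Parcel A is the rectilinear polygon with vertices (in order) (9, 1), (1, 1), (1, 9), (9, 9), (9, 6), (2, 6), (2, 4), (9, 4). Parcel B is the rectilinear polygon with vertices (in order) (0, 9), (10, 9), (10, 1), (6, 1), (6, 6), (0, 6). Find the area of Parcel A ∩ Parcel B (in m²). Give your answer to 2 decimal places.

33.00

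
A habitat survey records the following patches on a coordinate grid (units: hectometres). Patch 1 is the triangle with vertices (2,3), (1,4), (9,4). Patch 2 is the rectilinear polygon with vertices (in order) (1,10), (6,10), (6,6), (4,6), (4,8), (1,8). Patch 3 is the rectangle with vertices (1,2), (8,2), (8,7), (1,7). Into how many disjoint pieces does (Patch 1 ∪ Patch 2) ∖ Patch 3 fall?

(Patch 1 ∪ Patch 2) ∖ Patch 3 splits into 2 disjoint pieces (area 0.0714, area 12).

2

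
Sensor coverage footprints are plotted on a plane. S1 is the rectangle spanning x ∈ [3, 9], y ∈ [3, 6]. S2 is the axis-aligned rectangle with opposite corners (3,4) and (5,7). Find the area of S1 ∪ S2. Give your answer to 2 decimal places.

20.00

By inclusion–exclusion:
Individual areas: |S1| = 18, |S2| = 6.
|S1∩S2|: x∈[3,5], y∈[4,6] → 2·2 = 4.
|S1 ∪ S2| = 24 − 4 = 20.00.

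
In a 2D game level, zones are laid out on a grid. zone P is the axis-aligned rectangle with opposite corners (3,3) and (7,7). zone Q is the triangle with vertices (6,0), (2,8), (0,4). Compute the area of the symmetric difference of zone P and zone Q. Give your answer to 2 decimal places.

27.50

|zone P| = 16, |zone Q| = 16, |zone P∩zone Q| = 2.25.
|zone P △ zone Q| = |zone P| + |zone Q| − 2·|zone P∩zone Q| = 16 + 16 − 4.5 = 27.50.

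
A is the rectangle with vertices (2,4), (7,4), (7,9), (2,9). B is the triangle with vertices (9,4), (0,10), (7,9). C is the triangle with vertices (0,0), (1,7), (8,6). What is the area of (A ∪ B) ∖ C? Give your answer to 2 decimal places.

19.60

|A ∪ B| = 31.5.
|(A ∪ B) ∩ C| = 11.9023.
|(A ∪ B) ∖ C| = 31.5 − 11.9023 = 19.60.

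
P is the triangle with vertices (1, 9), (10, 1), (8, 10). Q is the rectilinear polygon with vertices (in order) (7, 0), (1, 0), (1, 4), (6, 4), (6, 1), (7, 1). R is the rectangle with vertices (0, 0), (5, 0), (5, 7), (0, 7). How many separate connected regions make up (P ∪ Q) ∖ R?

(P ∪ Q) ∖ R splits into 2 disjoint pieces (area 31.1389, area 5).

2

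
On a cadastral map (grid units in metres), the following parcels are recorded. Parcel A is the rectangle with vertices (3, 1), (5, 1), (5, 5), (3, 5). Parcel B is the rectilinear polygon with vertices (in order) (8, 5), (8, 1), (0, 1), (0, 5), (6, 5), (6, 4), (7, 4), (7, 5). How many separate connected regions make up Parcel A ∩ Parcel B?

1

Parcel A ∩ Parcel B is a single connected region.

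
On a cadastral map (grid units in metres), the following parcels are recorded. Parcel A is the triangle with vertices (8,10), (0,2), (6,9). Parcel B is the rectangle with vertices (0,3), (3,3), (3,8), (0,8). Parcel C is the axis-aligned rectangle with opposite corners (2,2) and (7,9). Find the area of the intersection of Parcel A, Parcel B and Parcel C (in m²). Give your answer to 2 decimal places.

0.42

The intersection is the polygon with vertices (3,5.5), (3,5), (2,4), (2,4.333).
By the shoelace formula its area is 0.42.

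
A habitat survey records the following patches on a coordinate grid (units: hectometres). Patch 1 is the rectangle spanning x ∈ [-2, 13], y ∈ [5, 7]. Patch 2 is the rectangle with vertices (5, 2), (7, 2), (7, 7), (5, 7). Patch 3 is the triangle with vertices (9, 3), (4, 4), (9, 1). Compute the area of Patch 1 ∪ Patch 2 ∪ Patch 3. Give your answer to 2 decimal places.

By inclusion–exclusion:
Individual areas: |Patch 1| = 30, |Patch 2| = 10, |Patch 3| = 5.
|Patch 1∩Patch 2|: x∈[5,7], y∈[5,7] → 2·2 = 4.
|Patch 1∩Patch 3| = 0.
|Patch 2∩Patch 3| = 1.6.
|Patch 1∩Patch 2∩Patch 3| = 0.
|Patch 1 ∪ Patch 2 ∪ Patch 3| = 45 − 5.6 + 0 = 39.40.

39.40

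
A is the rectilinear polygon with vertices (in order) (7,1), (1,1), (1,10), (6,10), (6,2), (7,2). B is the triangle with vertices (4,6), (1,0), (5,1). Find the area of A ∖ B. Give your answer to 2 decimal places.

|A| = 46, |A∩B| = 8.75.
|A ∖ B| = |A| − |A∩B| = 46 − 8.75 = 37.25.

37.25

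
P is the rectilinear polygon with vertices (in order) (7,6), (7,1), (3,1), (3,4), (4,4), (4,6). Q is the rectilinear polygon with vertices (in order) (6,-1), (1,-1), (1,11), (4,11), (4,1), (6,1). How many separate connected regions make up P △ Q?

1

P △ Q is a single connected region.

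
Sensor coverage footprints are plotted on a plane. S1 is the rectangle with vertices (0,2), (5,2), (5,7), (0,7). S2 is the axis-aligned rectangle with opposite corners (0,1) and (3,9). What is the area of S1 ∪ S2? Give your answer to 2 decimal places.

By inclusion–exclusion:
Individual areas: |S1| = 25, |S2| = 24.
|S1∩S2|: x∈[0,3], y∈[2,7] → 3·5 = 15.
|S1 ∪ S2| = 49 − 15 = 34.00.

34.00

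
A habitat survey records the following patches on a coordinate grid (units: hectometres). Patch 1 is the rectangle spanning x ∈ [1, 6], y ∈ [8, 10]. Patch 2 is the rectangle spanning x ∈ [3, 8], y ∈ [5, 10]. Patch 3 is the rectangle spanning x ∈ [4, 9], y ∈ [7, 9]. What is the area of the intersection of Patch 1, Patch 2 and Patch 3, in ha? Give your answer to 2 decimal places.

2.00

The intersection is the polygon with vertices (4,8), (4,9), (6,9), (6,8).
By the shoelace formula its area is 2.00.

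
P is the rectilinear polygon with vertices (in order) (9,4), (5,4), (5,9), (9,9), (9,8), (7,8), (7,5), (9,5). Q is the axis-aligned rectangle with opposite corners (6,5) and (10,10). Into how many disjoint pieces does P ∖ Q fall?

1

P ∖ Q is a single connected region.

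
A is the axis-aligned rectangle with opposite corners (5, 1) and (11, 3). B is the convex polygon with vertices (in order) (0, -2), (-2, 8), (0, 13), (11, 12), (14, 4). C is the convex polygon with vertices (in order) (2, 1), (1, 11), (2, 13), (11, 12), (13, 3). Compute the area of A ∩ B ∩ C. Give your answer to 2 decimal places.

The intersection is the polygon with vertices (5,3), (11,3), (11,2.714), (10.684,2.579), (5,1.546).
By the shoelace formula its area is 5.44.

5.44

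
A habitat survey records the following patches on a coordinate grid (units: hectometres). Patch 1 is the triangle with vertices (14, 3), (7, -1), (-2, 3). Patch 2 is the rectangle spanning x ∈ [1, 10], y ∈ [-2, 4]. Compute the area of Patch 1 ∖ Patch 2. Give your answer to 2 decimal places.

|Patch 1| = 32, |Patch 1∩Patch 2| = 25.4286.
|Patch 1 ∖ Patch 2| = |Patch 1| − |Patch 1∩Patch 2| = 32 − 25.4286 = 6.57.

6.57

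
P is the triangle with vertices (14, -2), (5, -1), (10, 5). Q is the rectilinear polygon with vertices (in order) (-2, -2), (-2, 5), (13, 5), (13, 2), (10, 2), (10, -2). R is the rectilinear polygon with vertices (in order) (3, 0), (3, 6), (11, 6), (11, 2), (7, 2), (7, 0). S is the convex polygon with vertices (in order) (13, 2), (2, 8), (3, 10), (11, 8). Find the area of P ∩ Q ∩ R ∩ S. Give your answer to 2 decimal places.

The intersection is the polygon with vertices (11,3.25), (11,3.091), (9.219,4.062), (10,5).
By the shoelace formula its area is 1.29.

1.29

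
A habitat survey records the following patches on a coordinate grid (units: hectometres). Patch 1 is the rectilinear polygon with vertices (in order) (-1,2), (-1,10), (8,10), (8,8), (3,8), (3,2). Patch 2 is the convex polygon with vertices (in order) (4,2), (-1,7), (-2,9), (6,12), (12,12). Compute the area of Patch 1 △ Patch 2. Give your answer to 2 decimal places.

52.54

|Patch 1| = 42, |Patch 2| = 69.5, |Patch 1∩Patch 2| = 29.4792.
|Patch 1 △ Patch 2| = |Patch 1| + |Patch 2| − 2·|Patch 1∩Patch 2| = 42 + 69.5 − 58.9583 = 52.54.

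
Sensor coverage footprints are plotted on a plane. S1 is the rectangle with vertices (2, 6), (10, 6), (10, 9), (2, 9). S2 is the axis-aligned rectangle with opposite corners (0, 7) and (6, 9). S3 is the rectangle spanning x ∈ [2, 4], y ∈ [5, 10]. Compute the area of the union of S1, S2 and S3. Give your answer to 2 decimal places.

By inclusion–exclusion:
Individual areas: |S1| = 24, |S2| = 12, |S3| = 10.
|S1∩S2|: x∈[2,6], y∈[7,9] → 4·2 = 8.
|S1∩S3|: x∈[2,4], y∈[6,9] → 2·3 = 6.
|S2∩S3|: x∈[2,4], y∈[7,9] → 2·2 = 4.
|S1∩S2∩S3| = 4.
|S1 ∪ S2 ∪ S3| = 46 − 18 + 4 = 32.00.

32.00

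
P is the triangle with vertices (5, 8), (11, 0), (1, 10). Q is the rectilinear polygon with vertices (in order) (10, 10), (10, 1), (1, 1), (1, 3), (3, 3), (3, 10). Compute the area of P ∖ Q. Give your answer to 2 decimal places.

|P| = 10, |P∩Q| = 8.8333.
|P ∖ Q| = |P| − |P∩Q| = 10 − 8.8333 = 1.17.

1.17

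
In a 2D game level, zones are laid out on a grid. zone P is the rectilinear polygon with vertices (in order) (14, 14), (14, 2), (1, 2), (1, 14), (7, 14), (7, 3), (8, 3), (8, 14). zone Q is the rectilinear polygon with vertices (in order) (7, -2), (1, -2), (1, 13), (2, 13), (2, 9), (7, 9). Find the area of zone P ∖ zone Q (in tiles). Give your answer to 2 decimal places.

99.00

|zone P| = 145, |zone P∩zone Q| = 46.
|zone P ∖ zone Q| = |zone P| − |zone P∩zone Q| = 145 − 46 = 99.00.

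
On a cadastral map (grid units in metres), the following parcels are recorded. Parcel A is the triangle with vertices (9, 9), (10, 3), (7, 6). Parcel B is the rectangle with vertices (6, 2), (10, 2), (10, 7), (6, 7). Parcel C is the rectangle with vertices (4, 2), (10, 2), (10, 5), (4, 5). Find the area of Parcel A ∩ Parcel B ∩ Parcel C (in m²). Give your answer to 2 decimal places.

The intersection is the polygon with vertices (8,5), (9.667,5), (10,3).
By the shoelace formula its area is 1.67.

1.67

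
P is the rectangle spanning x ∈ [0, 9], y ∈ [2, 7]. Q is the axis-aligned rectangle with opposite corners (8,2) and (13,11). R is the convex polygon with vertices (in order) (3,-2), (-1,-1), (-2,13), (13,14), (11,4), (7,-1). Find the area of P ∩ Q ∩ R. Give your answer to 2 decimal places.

The intersection is the polygon with vertices (9,2), (8,2), (8,7), (9,7).
By the shoelace formula its area is 5.00.

5.00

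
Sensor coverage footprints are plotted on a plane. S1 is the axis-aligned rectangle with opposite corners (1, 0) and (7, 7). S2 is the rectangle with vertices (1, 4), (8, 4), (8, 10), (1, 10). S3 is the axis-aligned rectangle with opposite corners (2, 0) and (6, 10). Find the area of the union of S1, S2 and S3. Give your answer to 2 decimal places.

66.00

By inclusion–exclusion:
Individual areas: |S1| = 42, |S2| = 42, |S3| = 40.
|S1∩S2|: x∈[1,7], y∈[4,7] → 6·3 = 18.
|S1∩S3|: x∈[2,6], y∈[0,7] → 4·7 = 28.
|S2∩S3|: x∈[2,6], y∈[4,10] → 4·6 = 24.
|S1∩S2∩S3| = 12.
|S1 ∪ S2 ∪ S3| = 124 − 70 + 12 = 66.00.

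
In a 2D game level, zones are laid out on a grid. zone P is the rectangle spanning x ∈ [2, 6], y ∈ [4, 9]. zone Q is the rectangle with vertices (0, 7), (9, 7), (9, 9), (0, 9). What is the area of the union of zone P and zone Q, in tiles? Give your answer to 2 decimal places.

30.00

By inclusion–exclusion:
Individual areas: |zone P| = 20, |zone Q| = 18.
|zone P∩zone Q|: x∈[2,6], y∈[7,9] → 4·2 = 8.
|zone P ∪ zone Q| = 38 − 8 = 30.00.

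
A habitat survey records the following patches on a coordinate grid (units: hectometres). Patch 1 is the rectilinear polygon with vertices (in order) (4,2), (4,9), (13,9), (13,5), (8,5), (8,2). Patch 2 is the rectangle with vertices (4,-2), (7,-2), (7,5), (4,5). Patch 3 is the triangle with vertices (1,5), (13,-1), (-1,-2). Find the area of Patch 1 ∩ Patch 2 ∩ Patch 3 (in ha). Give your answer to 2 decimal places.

2.25

The intersection is the polygon with vertices (4,2), (4,3.5), (7,2).
By the shoelace formula its area is 2.25.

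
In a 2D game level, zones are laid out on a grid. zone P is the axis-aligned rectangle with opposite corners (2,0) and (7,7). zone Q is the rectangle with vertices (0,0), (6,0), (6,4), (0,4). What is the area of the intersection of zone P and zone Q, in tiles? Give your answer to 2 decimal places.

|zone P∩zone Q|: x∈[2,6], y∈[0,4] → 4·4 = 16.

16.00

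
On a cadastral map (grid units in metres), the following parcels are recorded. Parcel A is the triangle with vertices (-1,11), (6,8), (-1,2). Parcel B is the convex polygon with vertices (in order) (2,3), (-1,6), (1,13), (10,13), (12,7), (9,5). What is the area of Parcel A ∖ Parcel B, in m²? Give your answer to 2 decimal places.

|Parcel A| = 31.5, |Parcel A∩Parcel B| = 24.0105.
|Parcel A ∖ Parcel B| = |Parcel A| − |Parcel A∩Parcel B| = 31.5 − 24.0105 = 7.49.

7.49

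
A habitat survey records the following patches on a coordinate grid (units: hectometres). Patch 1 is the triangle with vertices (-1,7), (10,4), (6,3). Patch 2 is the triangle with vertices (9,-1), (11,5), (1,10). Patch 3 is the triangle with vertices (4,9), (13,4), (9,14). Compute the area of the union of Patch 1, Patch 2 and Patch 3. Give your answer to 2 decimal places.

By inclusion–exclusion:
Individual areas: |Patch 1| = 11.5, |Patch 2| = 35, |Patch 3| = 35.
|Patch 1∩Patch 2| = 5.9301.
|Patch 1∩Patch 3| = 0.
|Patch 2∩Patch 3| = 0.
|Patch 1∩Patch 2∩Patch 3| = 0.
|Patch 1 ∪ Patch 2 ∪ Patch 3| = 81.5 − 5.9301 + 0 = 75.57.

75.57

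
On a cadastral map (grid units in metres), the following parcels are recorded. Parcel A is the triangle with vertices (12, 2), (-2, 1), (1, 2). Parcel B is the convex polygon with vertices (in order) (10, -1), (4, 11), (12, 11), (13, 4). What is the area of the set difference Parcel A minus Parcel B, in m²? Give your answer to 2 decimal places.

|Parcel A| = 5.5, |Parcel A∩Parcel B| = 0.4209.
|Parcel A ∖ Parcel B| = |Parcel A| − |Parcel A∩Parcel B| = 5.5 − 0.4209 = 5.08.

5.08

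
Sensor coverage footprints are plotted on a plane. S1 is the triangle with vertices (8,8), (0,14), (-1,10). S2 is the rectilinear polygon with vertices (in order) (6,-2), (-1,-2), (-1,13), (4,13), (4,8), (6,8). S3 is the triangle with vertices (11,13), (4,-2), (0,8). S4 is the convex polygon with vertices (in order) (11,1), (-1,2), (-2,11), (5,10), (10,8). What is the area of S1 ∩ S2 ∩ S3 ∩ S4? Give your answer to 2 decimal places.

0.64

The intersection is the polygon with vertices (2.627,9.194), (4,9.818), (4,8.889).
By the shoelace formula its area is 0.64.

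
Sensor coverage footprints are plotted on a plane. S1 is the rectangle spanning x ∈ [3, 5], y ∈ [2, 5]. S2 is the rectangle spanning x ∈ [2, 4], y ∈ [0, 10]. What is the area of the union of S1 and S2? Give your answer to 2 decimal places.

By inclusion–exclusion:
Individual areas: |S1| = 6, |S2| = 20.
|S1∩S2|: x∈[3,4], y∈[2,5] → 1·3 = 3.
|S1 ∪ S2| = 26 − 3 = 23.00.

23.00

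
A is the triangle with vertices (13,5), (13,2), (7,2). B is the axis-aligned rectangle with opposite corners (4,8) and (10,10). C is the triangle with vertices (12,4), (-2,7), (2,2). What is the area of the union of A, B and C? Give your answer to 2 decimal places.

49.76

By inclusion–exclusion:
Individual areas: |A| = 9, |B| = 12, |C| = 29.
|A∩B| = 0.
|A∩C| = 0.2417.
|B∩C| = 0.
|A∩B∩C| = 0.
|A ∪ B ∪ C| = 50 − 0.2417 + 0 = 49.76.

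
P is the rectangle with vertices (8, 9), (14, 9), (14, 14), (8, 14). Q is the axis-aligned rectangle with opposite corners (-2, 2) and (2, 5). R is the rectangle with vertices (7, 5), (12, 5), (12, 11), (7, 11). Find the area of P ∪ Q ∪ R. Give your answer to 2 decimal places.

By inclusion–exclusion:
Individual areas: |P| = 30, |Q| = 12, |R| = 30.
|P∩Q| = 0 (no overlap).
|P∩R|: x∈[8,12], y∈[9,11] → 4·2 = 8.
|Q∩R| = 0 (no overlap).
|P∩Q∩R| = 0.
|P ∪ Q ∪ R| = 72 − 8 + 0 = 64.00.

64.00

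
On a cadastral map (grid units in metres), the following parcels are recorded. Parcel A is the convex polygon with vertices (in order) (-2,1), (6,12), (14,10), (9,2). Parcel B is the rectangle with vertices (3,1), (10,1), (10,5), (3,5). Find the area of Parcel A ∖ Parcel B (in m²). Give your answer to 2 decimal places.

|Parcel A| = 93.5, |Parcel A∩Parcel B| = 21.8364.
|Parcel A ∖ Parcel B| = |Parcel A| − |Parcel A∩Parcel B| = 93.5 − 21.8364 = 71.66.

71.66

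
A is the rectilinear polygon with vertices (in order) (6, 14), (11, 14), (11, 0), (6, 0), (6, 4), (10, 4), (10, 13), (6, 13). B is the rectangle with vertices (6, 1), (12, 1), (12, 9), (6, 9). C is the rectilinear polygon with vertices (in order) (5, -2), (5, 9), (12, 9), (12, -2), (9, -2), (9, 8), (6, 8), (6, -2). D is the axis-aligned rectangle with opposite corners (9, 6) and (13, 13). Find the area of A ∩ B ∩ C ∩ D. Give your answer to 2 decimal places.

3.00

The intersection is the polygon with vertices (10,9), (11,9), (11,6), (10,6).
By the shoelace formula its area is 3.00.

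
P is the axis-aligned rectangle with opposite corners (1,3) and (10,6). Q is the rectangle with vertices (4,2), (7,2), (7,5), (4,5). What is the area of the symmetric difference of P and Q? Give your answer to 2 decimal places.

24.00

|P∩Q|: x∈[4,7], y∈[3,5] → 3·2 = 6.
|P △ Q| = |P| + |Q| − 2·|P∩Q| = 27 + 9 − 12 = 24.00.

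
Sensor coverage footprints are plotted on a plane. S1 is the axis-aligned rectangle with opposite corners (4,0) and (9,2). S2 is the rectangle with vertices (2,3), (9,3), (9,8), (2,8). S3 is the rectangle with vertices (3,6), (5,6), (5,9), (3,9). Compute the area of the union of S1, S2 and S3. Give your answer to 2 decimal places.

47.00

By inclusion–exclusion:
Individual areas: |S1| = 10, |S2| = 35, |S3| = 6.
|S1∩S2| = 0 (no overlap).
|S1∩S3| = 0 (no overlap).
|S2∩S3|: x∈[3,5], y∈[6,8] → 2·2 = 4.
|S1∩S2∩S3| = 0.
|S1 ∪ S2 ∪ S3| = 51 − 4 + 0 = 47.00.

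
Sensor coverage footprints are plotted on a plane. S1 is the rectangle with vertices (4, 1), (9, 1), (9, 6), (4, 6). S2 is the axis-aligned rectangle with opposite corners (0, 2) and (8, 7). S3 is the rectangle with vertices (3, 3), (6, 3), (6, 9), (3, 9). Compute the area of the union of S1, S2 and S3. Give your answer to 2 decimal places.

By inclusion–exclusion:
Individual areas: |S1| = 25, |S2| = 40, |S3| = 18.
|S1∩S2|: x∈[4,8], y∈[2,6] → 4·4 = 16.
|S1∩S3|: x∈[4,6], y∈[3,6] → 2·3 = 6.
|S2∩S3|: x∈[3,6], y∈[3,7] → 3·4 = 12.
|S1∩S2∩S3| = 6.
|S1 ∪ S2 ∪ S3| = 83 − 34 + 6 = 55.00.

55.00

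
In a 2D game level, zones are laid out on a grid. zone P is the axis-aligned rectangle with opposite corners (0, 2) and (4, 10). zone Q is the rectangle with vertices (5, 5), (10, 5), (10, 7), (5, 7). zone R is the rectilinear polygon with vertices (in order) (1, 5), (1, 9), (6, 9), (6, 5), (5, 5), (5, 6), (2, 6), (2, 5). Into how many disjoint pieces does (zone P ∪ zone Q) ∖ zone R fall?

2

(zone P ∪ zone Q) ∖ zone R splits into 2 disjoint pieces (area 22, area 8).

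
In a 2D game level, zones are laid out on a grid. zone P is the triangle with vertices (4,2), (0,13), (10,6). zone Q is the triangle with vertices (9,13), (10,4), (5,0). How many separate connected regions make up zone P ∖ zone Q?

zone P ∖ zone Q splits into 2 disjoint pieces (area 33.9644, area 0.0341).

2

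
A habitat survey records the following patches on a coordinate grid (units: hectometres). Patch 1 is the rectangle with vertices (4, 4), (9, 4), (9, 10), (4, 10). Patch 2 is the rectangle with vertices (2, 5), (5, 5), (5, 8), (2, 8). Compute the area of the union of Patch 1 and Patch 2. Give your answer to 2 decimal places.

36.00

By inclusion–exclusion:
Individual areas: |Patch 1| = 30, |Patch 2| = 9.
|Patch 1∩Patch 2|: x∈[4,5], y∈[5,8] → 1·3 = 3.
|Patch 1 ∪ Patch 2| = 39 − 3 = 36.00.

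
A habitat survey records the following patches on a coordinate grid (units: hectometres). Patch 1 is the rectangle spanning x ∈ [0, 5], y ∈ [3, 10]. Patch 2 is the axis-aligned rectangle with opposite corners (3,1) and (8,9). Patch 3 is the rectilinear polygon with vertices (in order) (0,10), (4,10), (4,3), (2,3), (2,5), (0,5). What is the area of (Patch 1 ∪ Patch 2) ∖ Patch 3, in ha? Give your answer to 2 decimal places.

39.00

|Patch 1 ∪ Patch 2| = 63.
|(Patch 1 ∪ Patch 2) ∩ Patch 3| = 24.
|(Patch 1 ∪ Patch 2) ∖ Patch 3| = 63 − 24 = 39.00.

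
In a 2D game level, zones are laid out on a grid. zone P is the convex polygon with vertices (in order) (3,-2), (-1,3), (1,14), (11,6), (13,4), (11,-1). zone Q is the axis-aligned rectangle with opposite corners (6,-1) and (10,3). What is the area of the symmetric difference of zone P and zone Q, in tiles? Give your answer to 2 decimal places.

|zone P| = 134, |zone Q| = 16, |zone P∩zone Q| = 16.
|zone P △ zone Q| = |zone P| + |zone Q| − 2·|zone P∩zone Q| = 134 + 16 − 32 = 118.00.

118.00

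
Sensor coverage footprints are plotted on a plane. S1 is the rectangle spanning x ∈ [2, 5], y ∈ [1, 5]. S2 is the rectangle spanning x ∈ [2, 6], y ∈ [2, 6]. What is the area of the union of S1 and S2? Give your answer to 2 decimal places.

19.00

By inclusion–exclusion:
Individual areas: |S1| = 12, |S2| = 16.
|S1∩S2|: x∈[2,5], y∈[2,5] → 3·3 = 9.
|S1 ∪ S2| = 28 − 9 = 19.00.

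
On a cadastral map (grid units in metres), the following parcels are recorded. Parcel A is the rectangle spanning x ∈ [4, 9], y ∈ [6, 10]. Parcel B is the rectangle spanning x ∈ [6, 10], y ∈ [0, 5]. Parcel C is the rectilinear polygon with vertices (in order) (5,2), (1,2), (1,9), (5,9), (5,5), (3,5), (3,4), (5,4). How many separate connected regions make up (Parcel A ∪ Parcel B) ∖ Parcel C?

(Parcel A ∪ Parcel B) ∖ Parcel C splits into 2 disjoint pieces (area 17, area 20).

2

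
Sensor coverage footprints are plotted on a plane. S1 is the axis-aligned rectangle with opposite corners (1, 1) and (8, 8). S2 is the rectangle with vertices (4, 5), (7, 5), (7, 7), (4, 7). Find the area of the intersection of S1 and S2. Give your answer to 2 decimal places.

|S1∩S2|: x∈[4,7], y∈[5,7] → 3·2 = 6.

6.00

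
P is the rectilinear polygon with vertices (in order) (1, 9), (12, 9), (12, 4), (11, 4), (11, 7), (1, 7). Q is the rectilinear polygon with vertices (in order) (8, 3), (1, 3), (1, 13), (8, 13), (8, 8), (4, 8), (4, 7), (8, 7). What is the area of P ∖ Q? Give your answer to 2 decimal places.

|P| = 25, |P∩Q| = 10.
|P ∖ Q| = |P| − |P∩Q| = 25 − 10 = 15.00.

15.00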